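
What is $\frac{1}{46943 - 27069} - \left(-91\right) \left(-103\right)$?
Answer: $- \frac{186279001}{19874} \approx -9373.0$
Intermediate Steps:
$\frac{1}{46943 - 27069} - \left(-91\right) \left(-103\right) = \frac{1}{46943 - 27069} - 9373 = \frac{1}{19874} - 9373 = - \frac{186279001}{19874}$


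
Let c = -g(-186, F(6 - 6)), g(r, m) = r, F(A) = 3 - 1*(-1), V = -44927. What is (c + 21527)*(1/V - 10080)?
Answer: -9833039527793/44927 ≈ -2.1887e+8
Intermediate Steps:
F(A) = 4 (F(A) = 3 + 1 = 4)
c = 186 (c = -1*(-186) = 186)
(c + 21527)*(1/V - 10080) = (186 + 21527)*(1/(-44927) - 10080) = 21713*(-1/44927 - 10080) = 21713*(-452864161/44927) = -9833039527793/44927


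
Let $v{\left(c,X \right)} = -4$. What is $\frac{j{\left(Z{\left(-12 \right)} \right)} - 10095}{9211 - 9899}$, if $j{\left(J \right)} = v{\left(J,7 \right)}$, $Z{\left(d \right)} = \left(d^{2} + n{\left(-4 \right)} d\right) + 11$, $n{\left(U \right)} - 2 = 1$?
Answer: $\frac{10099}{688} \approx 14.679$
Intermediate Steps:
$n{\left(U \right)} = 3$ ($n{\left(U \right)} = 2 + 1 = 3$)
$Z{\left(d \right)} = 11 + d^{2} + 3 d$ ($Z{\left(d \right)} = \left(d^{2} + 3 d\right) + 11 = 11 + d^{2} + 3 d$)
$j{\left(J \right)} = -4$
$\frac{j{\left(Z{\left(-12 \right)} \right)} - 10095}{9211 - 9899} = \frac{-4 - 10095}{9211 - 9899} = - \frac{10099}{-688} = \left(-10099\right) \left(- \frac{1}{688}\right) = \frac{10099}{688}$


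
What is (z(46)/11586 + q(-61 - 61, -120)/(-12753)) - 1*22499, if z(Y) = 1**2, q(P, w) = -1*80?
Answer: -1108122369703/49252086 ≈ -22499.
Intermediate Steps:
q(P, w) = -80
z(Y) = 1
(z(46)/11586 + q(-61 - 61, -120)/(-12753)) - 1*22499 = (1/11586 - 80/(-12753)) - 1*22499 = (1*(1/11586) - 80*(-1/12753)) - 22499 = (1/11586 + 80/12753) - 22499 = 313211/49252086 - 22499 = -1108122369703/49252086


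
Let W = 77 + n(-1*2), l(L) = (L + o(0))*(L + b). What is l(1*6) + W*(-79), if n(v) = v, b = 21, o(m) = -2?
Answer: -5817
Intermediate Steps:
l(L) = (-2 + L)*(21 + L) (l(L) = (L - 2)*(L + 21) = (-2 + L)*(21 + L))
W = 75 (W = 77 - 1*2 = 77 - 2 = 75)
l(1*6) + W*(-79) = (-42 + (1*6)² + 19*(1*6)) + 75*(-79) = (-42 + 6² + 19*6) - 5925 = (-42 + 36 + 114) - 5925 = 108 - 5925 = -5817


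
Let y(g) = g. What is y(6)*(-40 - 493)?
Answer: -3198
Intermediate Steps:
y(6)*(-40 - 493) = 6*(-40 - 493) = 6*(-533) = -3198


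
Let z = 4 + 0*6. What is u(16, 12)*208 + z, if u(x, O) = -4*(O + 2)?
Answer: -11644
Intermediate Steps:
u(x, O) = -8 - 4*O (u(x, O) = -4*(2 + O) = -8 - 4*O)
z = 4 (z = 4 + 0 = 4)
u(16, 12)*208 + z = (-8 - 4*12)*208 + 4 = (-8 - 48)*208 + 4 = -56*208 + 4 = -11648 + 4 = -11644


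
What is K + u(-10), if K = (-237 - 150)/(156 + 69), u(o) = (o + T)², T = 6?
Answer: 357/25 ≈ 14.280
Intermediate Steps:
u(o) = (6 + o)² (u(o) = (o + 6)² = (6 + o)²)
K = -43/25 (K = -387/225 = -387*1/225 = -43/25 ≈ -1.7200)
K + u(-10) = -43/25 + (6 - 10)² = -43/25 + (-4)² = -43/25 + 16 = 357/25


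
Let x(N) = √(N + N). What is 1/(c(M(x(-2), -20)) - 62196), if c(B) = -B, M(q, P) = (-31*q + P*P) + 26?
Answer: -31311/1960759364 - 31*I/1960759364 ≈ -1.5969e-5 - 1.581e-8*I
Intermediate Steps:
x(N) = √2*√N (x(N) = √(2*N) = √2*√N)
M(q, P) = 26 + P² - 31*q (M(q, P) = (-31*q + P²) + 26 = (P² - 31*q) + 26 = 26 + P² - 31*q)
1/(c(M(x(-2), -20)) - 62196) = 1/(-(26 + (-20)² - 31*√2*√(-2)) - 62196) = 1/(-(26 + 400 - 31*√2*I*√2) - 62196) = 1/(-(26 + 400 - 62*I) - 62196) = 1/(-(426 - 62*I) - 62196) = 1/((-426 + 62*I) - 62196) = 1/(-62622 + 62*I) = (-62622 - 62*I)/3921518728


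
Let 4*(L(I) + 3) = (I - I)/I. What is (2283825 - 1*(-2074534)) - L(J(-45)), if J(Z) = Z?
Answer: 4358362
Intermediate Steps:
L(I) = -3 (L(I) = -3 + ((I - I)/I)/4 = -3 + (0/I)/4 = -3 + (1/4)*0 = -3 + 0 = -3)
(2283825 - 1*(-2074534)) - L(J(-45)) = (2283825 - 1*(-2074534)) - 1*(-3) = (2283825 + 2074534) + 3 = 4358359 + 3 = 4358362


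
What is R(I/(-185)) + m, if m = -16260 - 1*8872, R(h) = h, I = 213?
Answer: -4649633/185 ≈ -25133.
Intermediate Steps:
m = -25132 (m = -16260 - 8872 = -25132)
R(I/(-185)) + m = 213/(-185) - 25132 = 213*(-1/185) - 25132 = -213/185 - 25132 = -4649633/185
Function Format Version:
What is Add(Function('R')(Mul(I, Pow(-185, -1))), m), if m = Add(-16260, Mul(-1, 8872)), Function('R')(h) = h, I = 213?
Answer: Rational(-4649633, 185) ≈ -25133.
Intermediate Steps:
m = -25132 (m = Add(-16260, -8872) = -25132)
Add(Function('R')(Mul(I, Pow(-185, -1))), m) = Add(Mul(213, Pow(-185, -1)), -25132) = Add(Mul(213, Rational(-1, 185)), -25132) = Add(Rational(-213, 185), -25132) = Rational(-4649633, 185)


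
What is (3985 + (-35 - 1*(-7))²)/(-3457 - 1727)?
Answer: -4769/5184 ≈ -0.91995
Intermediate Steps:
(3985 + (-35 - 1*(-7))²)/(-3457 - 1727) = (3985 + (-35 + 7)²)/(-5184) = (3985 + (-28)²)*(-1/5184) = (3985 + 784)*(-1/5184) = 4769*(-1/5184) = -4769/5184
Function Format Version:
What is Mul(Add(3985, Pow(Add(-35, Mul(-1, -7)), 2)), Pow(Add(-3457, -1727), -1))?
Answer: Rational(-4769, 5184) ≈ -0.91995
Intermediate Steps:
Mul(Add(3985, Pow(Add(-35, Mul(-1, -7)), 2)), Pow(Add(-3457, -1727), -1)) = Mul(Add(3985, Pow(Add(-35, 7), 2)), Pow(-5184, -1)) = Mul(Add(3985, Pow(-28, 2)), Rational(-1, 5184)) = Mul(Add(3985, 784), Rational(-1, 5184)) = Mul(4769, Rational(-1, 5184)) = Rational(-4769, 5184)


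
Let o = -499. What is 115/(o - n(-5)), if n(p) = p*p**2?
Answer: -115/374 ≈ -0.30749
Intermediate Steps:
n(p) = p**3
115/(o - n(-5)) = 115/(-499 - 1*(-5)**3) = 115/(-499 - 1*(-125)) = 115/(-499 + 125) = 115/(-374) = 115*(-1/374) = -115/374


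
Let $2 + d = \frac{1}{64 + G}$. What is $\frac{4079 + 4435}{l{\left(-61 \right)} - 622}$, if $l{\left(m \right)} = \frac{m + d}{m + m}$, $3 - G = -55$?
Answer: $- \frac{126722376}{9250163} \approx -13.699$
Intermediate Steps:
$G = 58$ ($G = 3 - -55 = 3 + 55 = 58$)
$d = - \frac{243}{122}$ ($d = -2 + \frac{1}{64 + 58} = -2 + \frac{1}{122} = - \frac{243}{122} \approx -1.9918$)
$l{\left(m \right)} = \frac{- \frac{243}{122} + m}{2 m}$ ($l{\left(m \right)} = \frac{m - \frac{243}{122}}{m + m} = \frac{- \frac{243}{122} + m}{2 m}$)
$\frac{4079 + 4435}{l{\left(-61 \right)} - 622} = \frac{4079 + 4435}{\frac{-243 + 122 \left(-61\right)}{244 \left(-61\right)} - 622} = \frac{8514}{\frac{1}{244} \left(- \frac{1}{61}\right) \left(-243 - 7442\right) - 622} = \frac{8514}{\frac{1}{244} \left(- \frac{1}{61}\right) \left(-7685\right) - 622} = \frac{8514}{\frac{7685}{14884} - 622} = \frac{8514}{- \frac{9250163}{14884}} = 8514 \left(- \frac{14884}{9250163}\right) = - \frac{126722376}{9250163}$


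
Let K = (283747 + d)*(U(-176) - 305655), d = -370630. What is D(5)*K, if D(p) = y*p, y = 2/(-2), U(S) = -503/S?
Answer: -23369258050455/176 ≈ -1.3278e+11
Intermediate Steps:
y = -1 (y = 2*(-½) = -1)
D(p) = -p
K = 4673851610091/176 (K = (283747 - 370630)*(-503/(-176) - 305655) = -86883*(-503*(-1/176) - 305655) = -86883*(503/176 - 305655) = -86883*(-53794777/176) = 4673851610091/176 ≈ 2.6556e+10)
D(5)*K = -1*5*(4673851610091/176) = -5*4673851610091/176 = -23369258050455/176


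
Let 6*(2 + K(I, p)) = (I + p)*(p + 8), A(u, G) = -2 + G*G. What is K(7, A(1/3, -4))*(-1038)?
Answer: -77850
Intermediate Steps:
A(u, G) = -2 + G²
K(I, p) = -2 + (8 + p)*(I + p)/6 (K(I, p) = -2 + ((I + p)*(p + 8))/6 = -2 + ((I + p)*(8 + p))/6 = -2 + ((8 + p)*(I + p))/6 = -2 + (8 + p)*(I + p)/6)
K(7, A(1/3, -4))*(-1038) = (-2 + (-2 + (-4)²)²/6 + (4/3)*7 + 4*(-2 + (-4)²)/3 + (⅙)*7*(-2 + (-4)²))*(-1038) = (-2 + (-2 + 16)²/6 + 28/3 + 4*(-2 + 16)/3 + (⅙)*7*(-2 + 16))*(-1038) = (-2 + (⅙)*14² + 28/3 + (4/3)*14 + (⅙)*7*14)*(-1038) = (-2 + (⅙)*196 + 28/3 + 56/3 + 49/3)*(-1038) = (-2 + 98/3 + 28/3 + 56/3 + 49/3)*(-1038) = 75*(-1038) = -77850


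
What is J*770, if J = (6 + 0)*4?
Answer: 18480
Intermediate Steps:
J = 24 (J = 6*4 = 24)
J*770 = 24*770 = 18480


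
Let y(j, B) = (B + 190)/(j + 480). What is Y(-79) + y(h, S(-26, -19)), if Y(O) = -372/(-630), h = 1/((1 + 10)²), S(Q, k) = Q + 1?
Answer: 5697347/6098505 ≈ 0.93422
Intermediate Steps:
S(Q, k) = 1 + Q
h = 1/121 (h = 1/(11²) = 1/121 ≈ 0.0082645)
Y(O) = 62/105 (Y(O) = -372*(-1/630) = 62/105)
y(j, B) = (190 + B)/(480 + j)
Y(-79) + y(h, S(-26, -19)) = 62/105 + (190 + (1 - 26))/(480 + 1/121) = 62/105 + (190 - 25)/(58081/121) = 62/105 + (121/58081)*165 = 62/105 + 19965/58081 = 5697347/6098505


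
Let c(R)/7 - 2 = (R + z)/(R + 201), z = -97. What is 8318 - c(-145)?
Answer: 33337/4 ≈ 8334.3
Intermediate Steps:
c(R) = 14 + 7*(-97 + R)/(201 + R) (c(R) = 14 + 7*((R - 97)/(R + 201)) = 14 + 7*((-97 + R)/(201 + R)) = 14 + 7*(-97 + R)/(201 + R))
8318 - c(-145) = 8318 - 7*(305 + 3*(-145))/(201 - 145) = 8318 - 7*(305 - 435)/56 = 8318 - 7*(-130)/56 = 8318 - 1*(-65/4) = 8318 + 65/4 = 33337/4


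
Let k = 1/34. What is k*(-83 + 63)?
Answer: -10/17 ≈ -0.58823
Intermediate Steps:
k = 1/34 ≈ 0.029412
k*(-83 + 63) = (-83 + 63)/34 = (1/34)*(-20) = -10/17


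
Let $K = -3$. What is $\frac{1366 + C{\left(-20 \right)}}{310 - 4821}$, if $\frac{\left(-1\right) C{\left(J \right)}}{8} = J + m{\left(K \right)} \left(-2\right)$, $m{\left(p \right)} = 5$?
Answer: $- \frac{1606}{4511} \approx -0.35602$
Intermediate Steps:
$C{\left(J \right)} = 80 - 8 J$ ($C{\left(J \right)} = - 8 \left(J + 5 \left(-2\right)\right) = - 8 \left(J - 10\right) = - 8 \left(-10 + J\right) = 80 - 8 J$)
$\frac{1366 + C{\left(-20 \right)}}{310 - 4821} = \frac{1366 + \left(80 - -160\right)}{310 - 4821} = \frac{1366 + \left(80 + 160\right)}{-4511} = \left(1366 + 240\right) \left(- \frac{1}{4511}\right) = 1606 \left(- \frac{1}{4511}\right) = - \frac{1606}{4511}$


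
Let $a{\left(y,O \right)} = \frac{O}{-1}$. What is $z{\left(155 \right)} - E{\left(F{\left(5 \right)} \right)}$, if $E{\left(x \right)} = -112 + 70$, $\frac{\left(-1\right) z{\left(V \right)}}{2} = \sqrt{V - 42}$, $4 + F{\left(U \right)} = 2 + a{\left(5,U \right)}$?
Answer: $42 - 2 \sqrt{113} \approx 20.74$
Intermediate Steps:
$a{\left(y,O \right)} = - O$ ($a{\left(y,O \right)} = O \left(-1\right) = - O$)
$F{\left(U \right)} = -2 - U$ ($F{\left(U \right)} = -4 - \left(-2 + U\right) = -2 - U$)
$z{\left(V \right)} = - 2 \sqrt{-42 + V}$ ($z{\left(V \right)} = - 2 \sqrt{V - 42} = - 2 \sqrt{-42 + V}$)
$E{\left(x \right)} = -42$
$z{\left(155 \right)} - E{\left(F{\left(5 \right)} \right)} = - 2 \sqrt{-42 + 155} - -42 = - 2 \sqrt{113} + 42 = 42 - 2 \sqrt{113}$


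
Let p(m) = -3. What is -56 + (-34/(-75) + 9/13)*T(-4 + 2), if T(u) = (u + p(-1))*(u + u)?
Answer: -6452/195 ≈ -33.087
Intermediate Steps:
T(u) = 2*u*(-3 + u) (T(u) = (u - 3)*(u + u) = (-3 + u)*(2*u) = 2*u*(-3 + u))
-56 + (-34/(-75) + 9/13)*T(-4 + 2) = -56 + (-34/(-75) + 9/13)*(2*(-4 + 2)*(-3 + (-4 + 2))) = -56 + (-34*(-1/75) + 9*(1/13))*(2*(-2)*(-3 - 2)) = -56 + (34/75 + 9/13)*(2*(-2)*(-5)) = -56 + (1117/975)*20 = -56 + 4468/195 = -6452/195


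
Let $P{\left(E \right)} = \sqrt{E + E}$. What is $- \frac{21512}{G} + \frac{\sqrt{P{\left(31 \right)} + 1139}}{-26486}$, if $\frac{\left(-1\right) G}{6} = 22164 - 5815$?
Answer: $\frac{10756}{49047} - \frac{\sqrt{1139 + \sqrt{62}}}{26486} \approx 0.21802$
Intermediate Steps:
$P{\left(E \right)} = \sqrt{2} \sqrt{E}$ ($P{\left(E \right)} = \sqrt{2 E} = \sqrt{2} \sqrt{E}$)
$G = -98094$ ($G = - 6 \left(22164 - 5815\right) = \left(-6\right) 16349 = -98094$)
$- \frac{21512}{G} + \frac{\sqrt{P{\left(31 \right)} + 1139}}{-26486} = - \frac{21512}{-98094} + \frac{\sqrt{\sqrt{2} \sqrt{31} + 1139}}{-26486} = \left(-21512\right) \left(- \frac{1}{98094}\right) + \sqrt{\sqrt{62} + 1139} \left(- \frac{1}{26486}\right) = \frac{10756}{49047} + \sqrt{1139 + \sqrt{62}} \left(- \frac{1}{26486}\right) = \frac{10756}{49047} - \frac{\sqrt{1139 + \sqrt{62}}}{26486}$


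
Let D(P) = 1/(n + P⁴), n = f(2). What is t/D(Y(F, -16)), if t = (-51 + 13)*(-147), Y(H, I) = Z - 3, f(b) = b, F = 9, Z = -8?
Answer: 81795798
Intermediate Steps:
n = 2
Y(H, I) = -11 (Y(H, I) = -8 - 3 = -11)
D(P) = 1/(2 + P⁴)
t = 5586 (t = -38*(-147) = 5586)
t/D(Y(F, -16)) = 5586/(1/(2 + (-11)⁴)) = 5586/(1/(2 + 14641)) = 5586/(1/14643) = 5586*14643 = 81795798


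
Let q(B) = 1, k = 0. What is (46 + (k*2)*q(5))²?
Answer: 2116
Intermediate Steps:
(46 + (k*2)*q(5))² = (46 + (0*2)*1)² = (46 + 0*1)² = (46 + 0)² = 46² = 2116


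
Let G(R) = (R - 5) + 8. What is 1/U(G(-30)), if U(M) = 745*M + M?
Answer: -1/20142 ≈ -4.9648e-5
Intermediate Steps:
G(R) = 3 + R (G(R) = (-5 + R) + 8 = 3 + R)
U(M) = 746*M
1/U(G(-30)) = 1/(746*(3 - 30)) = 1/(746*(-27)) = 1/(-20142) = -1/20142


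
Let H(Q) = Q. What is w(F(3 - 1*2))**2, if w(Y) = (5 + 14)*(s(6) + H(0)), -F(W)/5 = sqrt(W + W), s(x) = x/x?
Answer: 361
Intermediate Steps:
s(x) = 1
F(W) = -5*sqrt(2)*sqrt(W) (F(W) = -5*sqrt(W + W) = -5*sqrt(2)*sqrt(W))
w(Y) = 19 (w(Y) = (5 + 14)*(1 + 0) = 19*1 = 19)
w(F(3 - 1*2))**2 = 19**2 = 361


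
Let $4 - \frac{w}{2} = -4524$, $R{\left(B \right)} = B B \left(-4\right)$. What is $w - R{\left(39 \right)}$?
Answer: $15140$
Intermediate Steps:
$R{\left(B \right)} = - 4 B^{2}$ ($R{\left(B \right)} = B^{2} \left(-4\right) = - 4 B^{2}$)
$w = 9056$ ($w = 8 - -9048 = 8 + 9048 = 9056$)
$w - R{\left(39 \right)} = 9056 - - 4 \cdot 39^{2} = 9056 - \left(-4\right) 1521 = 9056 - -6084 = 9056 + 6084 = 15140$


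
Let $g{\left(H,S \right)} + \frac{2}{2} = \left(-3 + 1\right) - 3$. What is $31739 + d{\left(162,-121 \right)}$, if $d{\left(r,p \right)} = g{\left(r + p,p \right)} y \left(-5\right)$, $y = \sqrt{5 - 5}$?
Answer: $31739$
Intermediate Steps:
$g{\left(H,S \right)} = -6$ ($g{\left(H,S \right)} = -1 + \left(\left(-3 + 1\right) - 3\right) = -1 - 5 = -6$)
$y = 0$ ($y = \sqrt{0} = 0$)
$d{\left(r,p \right)} = 0$ ($d{\left(r,p \right)} = \left(-6\right) 0 \left(-5\right) = 0 \left(-5\right) = 0$)
$31739 + d{\left(162,-121 \right)} = 31739 + 0 = 31739$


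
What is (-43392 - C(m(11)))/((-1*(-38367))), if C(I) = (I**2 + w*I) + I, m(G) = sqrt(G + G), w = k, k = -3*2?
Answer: -886/783 + 5*sqrt(22)/38367 ≈ -1.1309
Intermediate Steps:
k = -6
w = -6
m(G) = sqrt(2)*sqrt(G) (m(G) = sqrt(2*G) = sqrt(2)*sqrt(G))
C(I) = I**2 - 5*I (C(I) = (I**2 - 6*I) + I = I**2 - 5*I)
(-43392 - C(m(11)))/((-1*(-38367))) = (-43392 - sqrt(2)*sqrt(11)*(-5 + sqrt(2)*sqrt(11)))/((-1*(-38367))) = (-43392 - sqrt(22)*(-5 + sqrt(22)))/38367 = (-43392 - sqrt(22)*(-5 + sqrt(22)))*(1/38367) = -14464/12789 - sqrt(22)*(-5 + sqrt(22))/38367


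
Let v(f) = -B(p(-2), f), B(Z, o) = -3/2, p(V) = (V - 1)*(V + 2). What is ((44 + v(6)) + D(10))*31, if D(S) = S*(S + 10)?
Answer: 15221/2 ≈ 7610.5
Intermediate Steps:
p(V) = (-1 + V)*(2 + V)
B(Z, o) = -3/2 (B(Z, o) = -3*½ = -3/2)
D(S) = S*(10 + S)
v(f) = 3/2 (v(f) = -1*(-3/2) = 3/2)
((44 + v(6)) + D(10))*31 = ((44 + 3/2) + 10*(10 + 10))*31 = (91/2 + 10*20)*31 = (91/2 + 200)*31 = (491/2)*31 = 15221/2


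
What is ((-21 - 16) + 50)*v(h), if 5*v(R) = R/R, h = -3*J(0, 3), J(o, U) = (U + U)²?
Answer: 13/5 ≈ 2.6000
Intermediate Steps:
J(o, U) = 4*U² (J(o, U) = (2*U)² = 4*U²)
h = -108 (h = -12*3² = -12*9 = -3*36 = -108)
v(R) = ⅕ (v(R) = (R/R)/5 = (⅕)*1 = ⅕)
((-21 - 16) + 50)*v(h) = ((-21 - 16) + 50)*(⅕) = (-37 + 50)*(⅕) = 13*(⅕) = 13/5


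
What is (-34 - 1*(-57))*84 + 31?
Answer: 1963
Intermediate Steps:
(-34 - 1*(-57))*84 + 31 = (-34 + 57)*84 + 31 = 23*84 + 31 = 1932 + 31 = 1963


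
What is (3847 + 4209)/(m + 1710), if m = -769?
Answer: 8056/941 ≈ 8.5611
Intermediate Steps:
(3847 + 4209)/(m + 1710) = (3847 + 4209)/(-769 + 1710) = 8056/941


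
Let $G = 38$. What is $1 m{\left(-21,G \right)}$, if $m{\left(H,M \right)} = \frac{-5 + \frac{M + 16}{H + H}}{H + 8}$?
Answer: $\frac{44}{91} \approx 0.48352$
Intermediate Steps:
$m{\left(H,M \right)} = \frac{-5 + \frac{16 + M}{2 H}}{8 + H}$
$1 m{\left(-21,G \right)} = 1 \frac{16 + 38 - -210}{2 \left(-21\right) \left(8 - 21\right)} = 1 \cdot \frac{1}{2} \left(- \frac{1}{21}\right) \frac{1}{-13} \left(16 + 38 + 210\right) = 1 \cdot \frac{1}{2} \left(- \frac{1}{21}\right) \left(- \frac{1}{13}\right) 264 = 1 \cdot \frac{44}{91} = \frac{44}{91}$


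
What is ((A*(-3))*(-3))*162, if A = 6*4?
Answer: 34992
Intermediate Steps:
A = 24
((A*(-3))*(-3))*162 = ((24*(-3))*(-3))*162 = -72*(-3)*162 = 216*162 = 34992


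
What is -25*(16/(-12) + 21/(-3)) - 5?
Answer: 610/3 ≈ 203.33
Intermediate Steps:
-25*(16/(-12) + 21/(-3)) - 5 = -25*(16*(-1/12) + 21*(-⅓)) - 5 = -25*(-4/3 - 7) - 5 = -25*(-25/3) - 5 = 625/3 - 5 = 610/3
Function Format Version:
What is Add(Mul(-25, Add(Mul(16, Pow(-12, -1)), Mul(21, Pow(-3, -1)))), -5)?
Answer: Rational(610, 3) ≈ 203.33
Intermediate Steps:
Add(Mul(-25, Add(Mul(16, Pow(-12, -1)), Mul(21, Pow(-3, -1)))), -5) = Add(Mul(-25, Add(Mul(16, Rational(-1, 12)), Mul(21, Rational(-1, 3)))), -5) = Add(Mul(-25, Add(Rational(-4, 3), -7)), -5) = Add(Mul(-25, Rational(-25, 3)), -5) = Add(Rational(625, 3), -5) = Rational(610, 3)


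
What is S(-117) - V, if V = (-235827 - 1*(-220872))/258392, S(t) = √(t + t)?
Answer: 14955/258392 + 3*I*√26 ≈ 0.057877 + 15.297*I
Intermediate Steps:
S(t) = √2*√t (S(t) = √(2*t) = √2*√t)
V = -14955/258392 (V = (-235827 + 220872)*(1/258392) = -14955*1/258392 = -14955/258392 ≈ -0.057877)
S(-117) - V = √2*√(-117) - 1*(-14955/258392) = √2*(3*I*√13) + 14955/258392 = 3*I*√26 + 14955/258392 = 14955/258392 + 3*I*√26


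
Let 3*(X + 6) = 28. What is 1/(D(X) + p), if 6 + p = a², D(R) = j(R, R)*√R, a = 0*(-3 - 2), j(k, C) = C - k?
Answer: -⅙ ≈ -0.16667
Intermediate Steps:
a = 0 (a = 0*(-5) = 0)
X = 10/3 (X = -6 + (⅓)*28 = -6 + 28/3 = 10/3 ≈ 3.3333)
D(R) = 0 (D(R) = (R - R)*√R = 0*√R = 0)
p = -6 (p = -6 + 0² = -6 + 0 = -6)
1/(D(X) + p) = 1/(0 - 6) = 1/(-6) = -⅙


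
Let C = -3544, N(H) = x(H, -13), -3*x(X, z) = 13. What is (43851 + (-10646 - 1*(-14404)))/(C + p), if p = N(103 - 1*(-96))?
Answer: -142827/10645 ≈ -13.417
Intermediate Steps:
x(X, z) = -13/3 (x(X, z) = -⅓*13 = -13/3)
N(H) = -13/3
p = -13/3 ≈ -4.3333
(43851 + (-10646 - 1*(-14404)))/(C + p) = (43851 + (-10646 - 1*(-14404)))/(-3544 - 13/3) = (43851 + (-10646 + 14404))/(-10645/3) = (43851 + 3758)*(-3/10645) = 47609*(-3/10645) = -142827/10645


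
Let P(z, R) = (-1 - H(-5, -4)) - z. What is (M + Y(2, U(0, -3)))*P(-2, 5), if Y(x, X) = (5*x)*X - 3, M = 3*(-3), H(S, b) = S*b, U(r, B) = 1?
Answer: 38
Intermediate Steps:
P(z, R) = -21 - z (P(z, R) = (-1 - (-5)*(-4)) - z = (-1 - 1*20) - z = (-1 - 20) - z = -21 - z)
M = -9
Y(x, X) = -3 + 5*X*x (Y(x, X) = 5*X*x - 3 = -3 + 5*X*x)
(M + Y(2, U(0, -3)))*P(-2, 5) = (-9 + (-3 + 5*1*2))*(-21 - 1*(-2)) = (-9 + (-3 + 10))*(-21 + 2) = (-9 + 7)*(-19) = -2*(-19) = 38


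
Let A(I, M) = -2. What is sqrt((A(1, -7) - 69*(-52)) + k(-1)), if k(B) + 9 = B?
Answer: 2*sqrt(894) ≈ 59.800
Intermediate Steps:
k(B) = -9 + B
sqrt((A(1, -7) - 69*(-52)) + k(-1)) = sqrt((-2 - 69*(-52)) + (-9 - 1)) = sqrt((-2 + 3588) - 10) = sqrt(3586 - 10) = sqrt(3576) = 2*sqrt(894)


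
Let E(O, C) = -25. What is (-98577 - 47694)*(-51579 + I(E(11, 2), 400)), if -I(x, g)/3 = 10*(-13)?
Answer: 7487466219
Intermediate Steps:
I(x, g) = 390 (I(x, g) = -30*(-13) = -3*(-130) = 390)
(-98577 - 47694)*(-51579 + I(E(11, 2), 400)) = (-98577 - 47694)*(-51579 + 390) = -146271*(-51189) = 7487466219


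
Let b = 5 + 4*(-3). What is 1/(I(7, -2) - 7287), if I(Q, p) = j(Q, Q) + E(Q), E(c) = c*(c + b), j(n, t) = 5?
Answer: -1/7282 ≈ -0.00013732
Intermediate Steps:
b = -7 (b = 5 - 12 = -7)
E(c) = c*(-7 + c) (E(c) = c*(c - 7) = c*(-7 + c))
I(Q, p) = 5 + Q*(-7 + Q)
1/(I(7, -2) - 7287) = 1/((5 + 7*(-7 + 7)) - 7287) = 1/((5 + 7*0) - 7287) = 1/((5 + 0) - 7287) = 1/(5 - 7287) = 1/(-7282) = -1/7282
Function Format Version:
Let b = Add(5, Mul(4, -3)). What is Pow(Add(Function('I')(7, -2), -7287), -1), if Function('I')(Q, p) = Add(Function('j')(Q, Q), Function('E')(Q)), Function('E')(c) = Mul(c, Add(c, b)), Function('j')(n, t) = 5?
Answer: Rational(-1, 7282) ≈ -0.00013732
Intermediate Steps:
b = -7 (b = Add(5, -12) = -7)
Function('E')(c) = Mul(c, Add(-7, c)) (Function('E')(c) = Mul(c, Add(c, -7)) = Mul(c, Add(-7, c)))
Function('I')(Q, p) = Add(5, Mul(Q, Add(-7, Q)))
Pow(Add(Function('I')(7, -2), -7287), -1) = Pow(Add(Add(5, Mul(7, Add(-7, 7))), -7287), -1) = Pow(Add(Add(5, Mul(7, 0)), -7287), -1) = Pow(Add(Add(5, 0), -7287), -1) = Pow(Add(5, -7287), -1) = Pow(-7282, -1) = Rational(-1, 7282)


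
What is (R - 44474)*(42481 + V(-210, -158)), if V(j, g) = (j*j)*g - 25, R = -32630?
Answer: 533971723776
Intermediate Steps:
V(j, g) = -25 + g*j**2 (V(j, g) = j**2*g - 25 = g*j**2 - 25 = -25 + g*j**2)
(R - 44474)*(42481 + V(-210, -158)) = (-32630 - 44474)*(42481 + (-25 - 158*(-210)**2)) = -77104*(42481 + (-25 - 158*44100)) = -77104*(42481 + (-25 - 6967800)) = -77104*(42481 - 6967825) = -77104*(-6925344) = 533971723776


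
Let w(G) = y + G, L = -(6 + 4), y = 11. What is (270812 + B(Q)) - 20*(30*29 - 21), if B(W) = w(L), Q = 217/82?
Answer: 253833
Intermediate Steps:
Q = 217/82 (Q = 217*(1/82) = 217/82 ≈ 2.6463)
L = -10 (L = -1*10 = -10)
w(G) = 11 + G
B(W) = 1 (B(W) = 11 - 10 = 1)
(270812 + B(Q)) - 20*(30*29 - 21) = (270812 + 1) - 20*(30*29 - 21) = 270813 - 20*(870 - 21) = 270813 - 20*849 = 270813 - 16980 = 253833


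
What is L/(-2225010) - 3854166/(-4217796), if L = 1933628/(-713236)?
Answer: 7079172180630157/7747062345855415 ≈ 0.91379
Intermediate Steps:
L = -483407/178309 (L = 1933628*(-1/713236) = -483407/178309 ≈ -2.7111)
L/(-2225010) - 3854166/(-4217796) = -483407/178309/(-2225010) - 3854166/(-4217796) = -483407/178309*(-1/2225010) - 3854166*(-1/4217796) = 483407/396739308090 + 642361/702966 = 7079172180630157/7747062345855415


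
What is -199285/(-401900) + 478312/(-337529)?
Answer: -24993825207/27130581020 ≈ -0.92124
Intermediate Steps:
-199285/(-401900) + 478312/(-337529) = -199285*(-1/401900) + 478312*(-1/337529) = 39857/80380 - 478312/337529 = -24993825207/27130581020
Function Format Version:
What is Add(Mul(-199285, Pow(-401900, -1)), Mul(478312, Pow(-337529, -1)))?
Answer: Rational(-24993825207, 27130581020) ≈ -0.92124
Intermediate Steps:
Add(Mul(-199285, Pow(-401900, -1)), Mul(478312, Pow(-337529, -1))) = Add(Mul(-199285, Rational(-1, 401900)), Mul(478312, Rational(-1, 337529))) = Add(Rational(39857, 80380), Rational(-478312, 337529)) = Rational(-24993825207, 27130581020)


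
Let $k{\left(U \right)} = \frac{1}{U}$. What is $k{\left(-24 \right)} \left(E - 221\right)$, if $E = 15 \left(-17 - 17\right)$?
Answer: $\frac{731}{24} \approx 30.458$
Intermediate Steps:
$E = -510$ ($E = 15 \left(-34\right) = -510$)
$k{\left(-24 \right)} \left(E - 221\right) = \frac{-510 - 221}{-24} = \left(- \frac{1}{24}\right) \left(-731\right) = \frac{731}{24}$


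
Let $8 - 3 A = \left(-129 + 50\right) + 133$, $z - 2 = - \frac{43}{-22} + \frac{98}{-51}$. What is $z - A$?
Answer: $\frac{6495}{374} \approx 17.366$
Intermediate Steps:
$z = \frac{2281}{1122}$ ($z = 2 + \left(- \frac{43}{-22} + \frac{98}{-51}\right) = 2 + \left(\left(-43\right) \left(- \frac{1}{22}\right) + 98 \left(- \frac{1}{51}\right)\right) = 2 + \left(\frac{43}{22} - \frac{98}{51}\right) = 2 + \frac{37}{1122} = \frac{2281}{1122} \approx 2.033$)
$A = - \frac{46}{3}$ ($A = \frac{8}{3} - \frac{\left(-129 + 50\right) + 133}{3} = \frac{8}{3} - \frac{-79 + 133}{3} = \frac{8}{3} - 18 = - \frac{46}{3} \approx -15.333$)
$z - A = \frac{2281}{1122} - - \frac{46}{3} = \frac{2281}{1122} + \frac{46}{3} = \frac{6495}{374}$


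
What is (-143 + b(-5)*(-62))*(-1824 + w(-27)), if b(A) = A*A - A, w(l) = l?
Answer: 3707553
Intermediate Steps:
b(A) = A² - A
(-143 + b(-5)*(-62))*(-1824 + w(-27)) = (-143 - 5*(-1 - 5)*(-62))*(-1824 - 27) = (-143 - 5*(-6)*(-62))*(-1851) = (-143 + 30*(-62))*(-1851) = (-143 - 1860)*(-1851) = -2003*(-1851) = 3707553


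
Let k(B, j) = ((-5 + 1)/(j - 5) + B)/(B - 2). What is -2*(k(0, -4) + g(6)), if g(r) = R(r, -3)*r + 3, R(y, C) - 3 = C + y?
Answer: -698/9 ≈ -77.556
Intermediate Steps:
k(B, j) = (B - 4/(-5 + j))/(-2 + B) (k(B, j) = (-4/(-5 + j) + B)/(-2 + B) = (B - 4/(-5 + j))/(-2 + B))
R(y, C) = 3 + C + y (R(y, C) = 3 + (C + y) = 3 + C + y)
g(r) = 3 + r² (g(r) = (3 - 3 + r)*r + 3 = r*r + 3 = r² + 3 = 3 + r²)
-2*(k(0, -4) + g(6)) = -2*((-4 - 5*0 + 0*(-4))/(10 - 5*0 - 2*(-4) + 0*(-4)) + (3 + 6²)) = -2*((-4 + 0 + 0)/(10 + 0 + 8 + 0) + (3 + 36)) = -2*(-4/18 + 39) = -2*((1/18)*(-4) + 39) = -2*(-2/9 + 39) = -2*349/9 = -698/9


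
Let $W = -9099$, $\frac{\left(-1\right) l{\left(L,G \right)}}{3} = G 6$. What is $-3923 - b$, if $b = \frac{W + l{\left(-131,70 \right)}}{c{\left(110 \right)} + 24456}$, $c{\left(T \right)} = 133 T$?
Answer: $- \frac{153324019}{39086} \approx -3922.7$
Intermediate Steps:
$l{\left(L,G \right)} = - 18 G$ ($l{\left(L,G \right)} = - 3 G 6 = - 3 \cdot 6 G = - 18 G$)
$b = - \frac{10359}{39086}$ ($b = \frac{-9099 - 1260}{133 \cdot 110 + 24456} = \frac{-9099 - 1260}{14630 + 24456} = - \frac{10359}{39086} \approx -0.26503$)
$-3923 - b = -3923 - - \frac{10359}{39086} = -3923 + \frac{10359}{39086} = - \frac{153324019}{39086}$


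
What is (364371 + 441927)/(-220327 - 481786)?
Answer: -806298/702113 ≈ -1.1484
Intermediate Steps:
(364371 + 441927)/(-220327 - 481786) = 806298/(-702113) = 806298*(-1/702113) = -806298/702113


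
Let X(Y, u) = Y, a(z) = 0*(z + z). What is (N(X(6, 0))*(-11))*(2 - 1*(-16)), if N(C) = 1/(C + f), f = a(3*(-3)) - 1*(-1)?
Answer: -198/7 ≈ -28.286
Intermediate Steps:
a(z) = 0 (a(z) = 0*(2*z) = 0)
f = 1 (f = 0 - 1*(-1) = 0 + 1 = 1)
N(C) = 1/(1 + C) (N(C) = 1/(C + 1) = 1/(1 + C))
(N(X(6, 0))*(-11))*(2 - 1*(-16)) = (-11/(1 + 6))*(2 - 1*(-16)) = (-11/7)*(2 + 16) = ((⅐)*(-11))*18 = -11/7*18 = -198/7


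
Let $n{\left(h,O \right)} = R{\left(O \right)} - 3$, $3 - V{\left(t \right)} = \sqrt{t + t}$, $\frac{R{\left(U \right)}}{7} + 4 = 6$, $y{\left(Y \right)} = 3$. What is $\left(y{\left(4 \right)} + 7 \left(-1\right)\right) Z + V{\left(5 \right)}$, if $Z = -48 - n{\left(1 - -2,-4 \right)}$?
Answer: $239 - \sqrt{10} \approx 235.84$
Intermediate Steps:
$R{\left(U \right)} = 14$ ($R{\left(U \right)} = -28 + 7 \cdot 6 = -28 + 42 = 14$)
$V{\left(t \right)} = 3 - \sqrt{2} \sqrt{t}$ ($V{\left(t \right)} = 3 - \sqrt{t + t} = 3 - \sqrt{2 t} = 3 - \sqrt{2} \sqrt{t}$)
$n{\left(h,O \right)} = 11$ ($n{\left(h,O \right)} = 14 - 3 = 11$)
$Z = -59$ ($Z = -48 - 11 = -59$)
$\left(y{\left(4 \right)} + 7 \left(-1\right)\right) Z + V{\left(5 \right)} = \left(3 + 7 \left(-1\right)\right) \left(-59\right) + \left(3 - \sqrt{2} \sqrt{5}\right) = \left(3 - 7\right) \left(-59\right) + \left(3 - \sqrt{10}\right) = \left(-4\right) \left(-59\right) + \left(3 - \sqrt{10}\right) = 236 + \left(3 - \sqrt{10}\right) = 239 - \sqrt{10}$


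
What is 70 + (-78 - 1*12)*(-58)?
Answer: 5290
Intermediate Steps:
70 + (-78 - 1*12)*(-58) = 70 + (-78 - 12)*(-58) = 70 - 90*(-58) = 70 + 5220 = 5290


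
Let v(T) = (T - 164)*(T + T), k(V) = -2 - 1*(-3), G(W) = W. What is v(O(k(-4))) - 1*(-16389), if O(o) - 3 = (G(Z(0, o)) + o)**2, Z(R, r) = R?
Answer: 15109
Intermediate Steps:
k(V) = 1 (k(V) = -2 + 3 = 1)
O(o) = 3 + o**2 (O(o) = 3 + (0 + o)**2 = 3 + o**2)
v(T) = 2*T*(-164 + T) (v(T) = (-164 + T)*(2*T) = 2*T*(-164 + T))
v(O(k(-4))) - 1*(-16389) = 2*(3 + 1**2)*(-164 + (3 + 1**2)) - 1*(-16389) = 2*(3 + 1)*(-164 + (3 + 1)) + 16389 = 2*4*(-164 + 4) + 16389 = 2*4*(-160) + 16389 = -1280 + 16389 = 15109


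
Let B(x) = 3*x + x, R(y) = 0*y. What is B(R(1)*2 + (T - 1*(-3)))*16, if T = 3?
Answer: 384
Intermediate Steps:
R(y) = 0
B(x) = 4*x
B(R(1)*2 + (T - 1*(-3)))*16 = (4*(0*2 + (3 - 1*(-3))))*16 = (4*(0 + (3 + 3)))*16 = (4*(0 + 6))*16 = (4*6)*16 = 24*16 = 384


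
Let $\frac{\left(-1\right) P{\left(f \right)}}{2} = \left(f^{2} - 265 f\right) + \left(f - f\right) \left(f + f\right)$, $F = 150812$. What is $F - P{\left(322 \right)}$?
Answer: $187520$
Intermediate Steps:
$P{\left(f \right)} = - 2 f^{2} + 530 f$ ($P{\left(f \right)} = - 2 \left(\left(f^{2} - 265 f\right) + \left(f - f\right) \left(f + f\right)\right) = - 2 \left(\left(f^{2} - 265 f\right) + 0 \cdot 2 f\right) = - 2 \left(\left(f^{2} - 265 f\right) + 0\right) = - 2 \left(f^{2} - 265 f\right) = - 2 f^{2} + 530 f$)
$F - P{\left(322 \right)} = 150812 - 2 \cdot 322 \left(265 - 322\right) = 150812 - 2 \cdot 322 \left(-57\right) = 150812 - -36708 = 150812 + 36708 = 187520$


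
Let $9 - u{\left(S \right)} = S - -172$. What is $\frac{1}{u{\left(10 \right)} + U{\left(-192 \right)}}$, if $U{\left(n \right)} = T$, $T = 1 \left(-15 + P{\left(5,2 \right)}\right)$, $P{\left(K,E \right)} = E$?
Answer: $- \frac{1}{186} \approx -0.0053763$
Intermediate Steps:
$T = -13$ ($T = 1 \left(-15 + 2\right) = 1 \left(-13\right) = -13$)
$u{\left(S \right)} = -163 - S$ ($u{\left(S \right)} = 9 - \left(S - -172\right) = 9 - \left(S + 172\right) = 9 - \left(172 + S\right) = -163 - S$)
$U{\left(n \right)} = -13$
$\frac{1}{u{\left(10 \right)} + U{\left(-192 \right)}} = \frac{1}{\left(-163 - 10\right) - 13} = \frac{1}{-173 - 13} = \frac{1}{-186} = - \frac{1}{186}$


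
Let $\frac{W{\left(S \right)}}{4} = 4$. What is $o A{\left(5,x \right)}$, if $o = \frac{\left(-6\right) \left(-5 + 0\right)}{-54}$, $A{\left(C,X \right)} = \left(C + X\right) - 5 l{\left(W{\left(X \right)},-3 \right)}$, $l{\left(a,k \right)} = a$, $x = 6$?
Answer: $\frac{115}{3} \approx 38.333$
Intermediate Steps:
$W{\left(S \right)} = 16$ ($W{\left(S \right)} = 4 \cdot 4 = 16$)
$A{\left(C,X \right)} = -80 + C + X$ ($A{\left(C,X \right)} = \left(C + X\right) - 80 = -80 + C + X$)
$o = - \frac{5}{9}$ ($o = \left(-6\right) \left(-5\right) \left(- \frac{1}{54}\right) = 30 \left(- \frac{1}{54}\right) = - \frac{5}{9} \approx -0.55556$)
$o A{\left(5,x \right)} = - \frac{5 \left(-80 + 5 + 6\right)}{9} = \left(- \frac{5}{9}\right) \left(-69\right) = \frac{115}{3}$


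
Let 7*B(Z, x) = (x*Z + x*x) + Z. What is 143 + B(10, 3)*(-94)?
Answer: -515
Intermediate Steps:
B(Z, x) = Z/7 + x²/7 + Z*x/7 (B(Z, x) = ((x*Z + x*x) + Z)/7 = ((Z*x + x²) + Z)/7 = ((x² + Z*x) + Z)/7 = (Z + x² + Z*x)/7 = Z/7 + x²/7 + Z*x/7)
143 + B(10, 3)*(-94) = 143 + ((⅐)*10 + (⅐)*3² + (⅐)*10*3)*(-94) = 143 + (10/7 + (⅐)*9 + 30/7)*(-94) = 143 + (10/7 + 9/7 + 30/7)*(-94) = 143 + 7*(-94) = 143 - 658 = -515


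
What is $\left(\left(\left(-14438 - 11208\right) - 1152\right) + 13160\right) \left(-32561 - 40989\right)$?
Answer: $1003074900$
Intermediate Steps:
$\left(\left(\left(-14438 - 11208\right) - 1152\right) + 13160\right) \left(-32561 - 40989\right) = \left(\left(-25646 - 1152\right) + 13160\right) \left(-73550\right) = \left(-26798 + 13160\right) \left(-73550\right) = \left(-13638\right) \left(-73550\right) = 1003074900$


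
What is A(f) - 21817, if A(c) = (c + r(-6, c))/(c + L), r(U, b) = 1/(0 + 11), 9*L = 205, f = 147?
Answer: -183342787/8404 ≈ -21816.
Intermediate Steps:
L = 205/9 (L = (⅑)*205 = 205/9 ≈ 22.778)
r(U, b) = 1/11
A(c) = (1/11 + c)/(205/9 + c) (A(c) = (c + 1/11)/(c + 205/9) = (1/11 + c)/(205/9 + c))
A(f) - 21817 = 9*(1 + 11*147)/(11*(205 + 9*147)) - 21817 = 9*(1 + 1617)/(11*(205 + 1323)) - 21817 = (9/11)*1618/1528 - 21817 = (9/11)*(1/1528)*1618 - 21817 = 7281/8404 - 21817 = -183342787/8404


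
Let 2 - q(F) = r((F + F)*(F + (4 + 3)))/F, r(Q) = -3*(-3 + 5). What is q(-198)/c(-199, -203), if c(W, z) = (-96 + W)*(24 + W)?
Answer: 13/340725 ≈ 3.8154e-5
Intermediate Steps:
r(Q) = -6 (r(Q) = -3*2 = -6)
q(F) = 2 + 6/F (q(F) = 2 - (-6)/F = 2 + 6/F)
q(-198)/c(-199, -203) = (2 + 6/(-198))/(-2304 + (-199)**2 - 72*(-199)) = (2 + 6*(-1/198))/(-2304 + 39601 + 14328) = (2 - 1/33)/51625 = (65/33)*(1/51625) = 13/340725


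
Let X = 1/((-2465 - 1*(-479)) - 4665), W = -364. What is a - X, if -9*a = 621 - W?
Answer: -242638/2217 ≈ -109.44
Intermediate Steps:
X = -1/6651 (X = 1/((-2465 + 479) - 4665) = 1/(-1986 - 4665) = 1/(-6651) = -1/6651 ≈ -0.00015035)
a = -985/9 (a = -(621 - 1*(-364))/9 = -(621 + 364)/9 = -⅑*985 = -985/9 ≈ -109.44)
a - X = -985/9 - 1*(-1/6651) = -985/9 + 1/6651 = -242638/2217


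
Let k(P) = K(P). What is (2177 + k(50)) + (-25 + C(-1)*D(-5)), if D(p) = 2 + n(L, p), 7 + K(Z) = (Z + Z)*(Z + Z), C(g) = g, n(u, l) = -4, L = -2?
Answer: 12147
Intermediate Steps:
K(Z) = -7 + 4*Z**2 (K(Z) = -7 + (Z + Z)*(Z + Z) = -7 + (2*Z)*(2*Z) = -7 + 4*Z**2)
D(p) = -2 (D(p) = 2 - 4 = -2)
k(P) = -7 + 4*P**2
(2177 + k(50)) + (-25 + C(-1)*D(-5)) = (2177 + (-7 + 4*50**2)) + (-25 - 1*(-2)) = (2177 + (-7 + 4*2500)) + (-25 + 2) = (2177 + (-7 + 10000)) - 23 = (2177 + 9993) - 23 = 12170 - 23 = 12147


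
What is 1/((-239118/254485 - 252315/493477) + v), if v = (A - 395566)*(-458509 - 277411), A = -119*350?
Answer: 11416590395/3673356444503819783849 ≈ 3.1079e-12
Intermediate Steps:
A = -41650
v = 321755998720 (v = (-41650 - 395566)*(-458509 - 277411) = -437216*(-735920) = 321755998720)
1/((-239118/254485 - 252315/493477) + v) = 1/((-239118/254485 - 252315/493477) + 321755998720) = 1/((-239118*1/254485 - 252315*1/493477) + 321755998720) = 1/((-21738/23135 - 252315/493477) + 321755998720) = 1/(-16564510551/11416590395 + 321755998720) = 1/(3673356444503819783849/11416590395) = 11416590395/3673356444503819783849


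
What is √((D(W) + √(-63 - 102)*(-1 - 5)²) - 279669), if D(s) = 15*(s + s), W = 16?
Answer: 3*√(-31021 + 4*I*√165) ≈ 0.43759 + 528.38*I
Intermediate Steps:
D(s) = 30*s (D(s) = 15*(2*s) = 30*s)
√((D(W) + √(-63 - 102)*(-1 - 5)²) - 279669) = √((30*16 + √(-63 - 102)*(-1 - 5)²) - 279669) = √((480 + √(-165)*(-6)²) - 279669) = √((480 + (I*√165)*36) - 279669) = √((480 + 36*I*√165) - 279669) = √(-279189 + 36*I*√165)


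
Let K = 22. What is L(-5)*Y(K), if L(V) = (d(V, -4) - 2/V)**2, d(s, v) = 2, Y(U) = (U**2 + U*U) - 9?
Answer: 138096/25 ≈ 5523.8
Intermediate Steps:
Y(U) = -9 + 2*U**2 (Y(U) = (U**2 + U**2) - 9 = 2*U**2 - 9 = -9 + 2*U**2)
L(V) = (2 - 2/V)**2
L(-5)*Y(K) = (4*(-1 - 5)**2/(-5)**2)*(-9 + 2*22**2) = (4*(1/25)*(-6)**2)*(-9 + 2*484) = (4*(1/25)*36)*(-9 + 968) = (144/25)*959 = 138096/25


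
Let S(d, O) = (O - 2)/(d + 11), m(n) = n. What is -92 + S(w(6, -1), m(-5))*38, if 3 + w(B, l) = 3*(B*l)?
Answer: -327/5 ≈ -65.400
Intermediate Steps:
w(B, l) = -3 + 3*B*l (w(B, l) = -3 + 3*(B*l) = -3 + 3*B*l)
S(d, O) = (-2 + O)/(11 + d)
-92 + S(w(6, -1), m(-5))*38 = -92 + ((-2 - 5)/(11 + (-3 + 3*6*(-1))))*38 = -92 + (-7/(11 + (-3 - 18)))*38 = -92 + (-7/(11 - 21))*38 = -92 + (-7/(-10))*38 = -92 - 1/10*(-7)*38 = -92 + (7/10)*38 = -92 + 133/5 = -327/5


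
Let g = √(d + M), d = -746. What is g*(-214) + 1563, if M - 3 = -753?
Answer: 1563 - 428*I*√374 ≈ 1563.0 - 8277.1*I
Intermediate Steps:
M = -750 (M = 3 - 753 = -750)
g = 2*I*√374 (g = √(-746 - 750) = √(-1496) = 2*I*√374 ≈ 38.678*I)
g*(-214) + 1563 = (2*I*√374)*(-214) + 1563 = -428*I*√374 + 1563 = 1563 - 428*I*√374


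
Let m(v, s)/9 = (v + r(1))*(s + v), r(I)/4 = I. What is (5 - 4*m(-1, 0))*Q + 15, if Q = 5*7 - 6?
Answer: 3292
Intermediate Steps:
r(I) = 4*I
m(v, s) = 9*(4 + v)*(s + v) (m(v, s) = 9*((v + 4*1)*(s + v)) = 9*((v + 4)*(s + v)) = 9*((4 + v)*(s + v)) = 9*(4 + v)*(s + v))
Q = 29 (Q = 35 - 6 = 29)
(5 - 4*m(-1, 0))*Q + 15 = (5 - 4*(9*(-1)² + 36*0 + 36*(-1) + 9*0*(-1)))*29 + 15 = (5 - 4*(9*1 + 0 - 36 + 0))*29 + 15 = (5 - 4*(9 + 0 - 36 + 0))*29 + 15 = (5 - 4*(-27))*29 + 15 = (5 + 108)*29 + 15 = 113*29 + 15 = 3277 + 15 = 3292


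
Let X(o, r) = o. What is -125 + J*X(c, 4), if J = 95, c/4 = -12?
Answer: -4685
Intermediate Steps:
c = -48 (c = 4*(-12) = -48)
-125 + J*X(c, 4) = -125 + 95*(-48) = -125 - 4560 = -4685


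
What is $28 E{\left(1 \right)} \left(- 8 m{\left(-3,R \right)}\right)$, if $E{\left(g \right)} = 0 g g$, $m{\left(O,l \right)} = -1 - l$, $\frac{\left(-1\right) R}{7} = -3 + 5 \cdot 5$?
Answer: $0$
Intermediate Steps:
$R = -154$ ($R = - 7 \left(-3 + 5 \cdot 5\right) = - 7 \left(-3 + 25\right) = \left(-7\right) 22 = -154$)
$E{\left(g \right)} = 0$ ($E{\left(g \right)} = 0 g = 0$)
$28 E{\left(1 \right)} \left(- 8 m{\left(-3,R \right)}\right) = 28 \cdot 0 \left(- 8 \left(-1 - -154\right)\right) = 0 \left(- 8 \left(-1 + 154\right)\right) = 0 \left(\left(-8\right) 153\right) = 0 \left(-1224\right) = 0$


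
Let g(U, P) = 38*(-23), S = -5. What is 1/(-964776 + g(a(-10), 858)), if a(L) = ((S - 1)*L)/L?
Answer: -1/965650 ≈ -1.0356e-6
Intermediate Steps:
a(L) = -6 (a(L) = ((-5 - 1)*L)/L = (-6*L)/L = -6)
g(U, P) = -874
1/(-964776 + g(a(-10), 858)) = 1/(-964776 - 874) = 1/(-965650) = -1/965650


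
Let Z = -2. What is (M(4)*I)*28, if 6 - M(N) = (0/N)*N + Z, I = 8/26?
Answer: 896/13 ≈ 68.923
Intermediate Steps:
I = 4/13 (I = 8*(1/26) = 4/13 ≈ 0.30769)
M(N) = 8 (M(N) = 6 - ((0/N)*N - 2) = 6 - (0*N - 2) = 6 - (0 - 2) = 6 - 1*(-2) = 6 + 2 = 8)
(M(4)*I)*28 = (8*(4/13))*28 = (32/13)*28 = 896/13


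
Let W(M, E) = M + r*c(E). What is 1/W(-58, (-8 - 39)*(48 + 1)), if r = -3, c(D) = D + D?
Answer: 1/13760 ≈ 7.2674e-5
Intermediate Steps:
c(D) = 2*D
W(M, E) = M - 6*E
1/W(-58, (-8 - 39)*(48 + 1)) = 1/(-58 - 6*(-8 - 39)*(48 + 1)) = 1/(-58 - (-282)*49) = 1/(-58 - 6*(-2303)) = 1/(-58 + 13818) = 1/13760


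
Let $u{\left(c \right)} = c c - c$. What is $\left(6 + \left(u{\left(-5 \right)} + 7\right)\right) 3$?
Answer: $129$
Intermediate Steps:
$u{\left(c \right)} = c^{2} - c$
$\left(6 + \left(u{\left(-5 \right)} + 7\right)\right) 3 = \left(6 - \left(-7 + 5 \left(-1 - 5\right)\right)\right) 3 = \left(6 + \left(\left(-5\right) \left(-6\right) + 7\right)\right) 3 = \left(6 + \left(30 + 7\right)\right) 3 = \left(6 + 37\right) 3 = 43 \cdot 3 = 129$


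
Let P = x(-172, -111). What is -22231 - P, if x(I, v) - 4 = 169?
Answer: -22404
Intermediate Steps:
x(I, v) = 173 (x(I, v) = 4 + 169 = 173)
P = 173
-22231 - P = -22231 - 1*173 = -22231 - 173 = -22404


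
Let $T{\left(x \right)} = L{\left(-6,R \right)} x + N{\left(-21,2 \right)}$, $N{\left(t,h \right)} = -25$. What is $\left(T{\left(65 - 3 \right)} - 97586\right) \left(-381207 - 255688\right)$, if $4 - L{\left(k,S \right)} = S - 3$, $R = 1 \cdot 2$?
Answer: $61970520395$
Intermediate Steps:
$R = 2$
$L{\left(k,S \right)} = 7 - S$ ($L{\left(k,S \right)} = 4 - \left(S - 3\right) = 4 - \left(-3 + S\right) = 7 - S$)
$T{\left(x \right)} = -25 + 5 x$ ($T{\left(x \right)} = \left(7 - 2\right) x - 25 = 5 x - 25 = -25 + 5 x$)
$\left(T{\left(65 - 3 \right)} - 97586\right) \left(-381207 - 255688\right) = \left(\left(-25 + 5 \left(65 - 3\right)\right) - 97586\right) \left(-381207 - 255688\right) = \left(\left(-25 + 5 \left(65 - 3\right)\right) - 97586\right) \left(-636895\right) = \left(\left(-25 + 5 \cdot 62\right) - 97586\right) \left(-636895\right) = \left(\left(-25 + 310\right) - 97586\right) \left(-636895\right) = \left(285 - 97586\right) \left(-636895\right) = \left(-97301\right) \left(-636895\right) = 61970520395$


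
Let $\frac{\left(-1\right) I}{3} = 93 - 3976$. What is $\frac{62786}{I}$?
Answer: $\frac{62786}{11649} \approx 5.3898$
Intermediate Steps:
$I = 11649$ ($I = - 3 \left(93 - 3976\right) = \left(-3\right) \left(-3883\right) = 11649$)
$\frac{62786}{I} = \frac{62786}{11649}$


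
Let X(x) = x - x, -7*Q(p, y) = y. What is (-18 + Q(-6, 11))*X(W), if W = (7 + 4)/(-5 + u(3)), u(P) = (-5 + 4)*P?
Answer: 0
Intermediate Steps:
Q(p, y) = -y/7
u(P) = -P
W = -11/8 (W = (7 + 4)/(-5 - 1*3) = 11/(-5 - 3) = 11/(-8) = 11*(-⅛) = -11/8 ≈ -1.3750)
X(x) = 0
(-18 + Q(-6, 11))*X(W) = (-18 - ⅐*11)*0 = (-18 - 11/7)*0 = -137/7*0 = 0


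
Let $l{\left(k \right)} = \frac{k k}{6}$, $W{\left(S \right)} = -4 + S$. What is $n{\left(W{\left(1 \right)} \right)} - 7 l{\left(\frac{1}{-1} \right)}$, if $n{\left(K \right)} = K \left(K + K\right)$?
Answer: $\frac{101}{6} \approx 16.833$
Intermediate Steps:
$n{\left(K \right)} = 2 K^{2}$ ($n{\left(K \right)} = K 2 K = 2 K^{2}$)
$l{\left(k \right)} = \frac{k^{2}}{6}$ ($l{\left(k \right)} = k^{2} \cdot \frac{1}{6} = \frac{k^{2}}{6}$)
$n{\left(W{\left(1 \right)} \right)} - 7 l{\left(\frac{1}{-1} \right)} = 2 \left(-4 + 1\right)^{2} - 7 \frac{\left(\frac{1}{-1}\right)^{2}}{6} = 2 \left(-3\right)^{2} - 7 \frac{\left(-1\right)^{2}}{6} = 2 \cdot 9 - 7 \cdot \frac{1}{6} \cdot 1 = 18 - \frac{7}{6} = \frac{101}{6}$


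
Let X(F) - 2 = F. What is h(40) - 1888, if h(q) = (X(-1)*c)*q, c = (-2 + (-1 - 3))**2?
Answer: -448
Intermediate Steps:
X(F) = 2 + F
c = 36 (c = (-2 - 4)**2 = (-6)**2 = 36)
h(q) = 36*q (h(q) = ((2 - 1)*36)*q = (1*36)*q = 36*q)
h(40) - 1888 = 36*40 - 1888 = 1440 - 1888 = -448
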